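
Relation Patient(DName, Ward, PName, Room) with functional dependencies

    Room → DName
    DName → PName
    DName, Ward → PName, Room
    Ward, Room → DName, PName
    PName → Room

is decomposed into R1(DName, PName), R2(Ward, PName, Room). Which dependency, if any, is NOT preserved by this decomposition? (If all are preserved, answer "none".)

Room → DName: restricted closure across fragments reaches DName.
DName → PName lies within R1.
DName, Ward → PName, Room: restricted closure across fragments reaches PName, Room.
Ward, Room → DName, PName: restricted closure across fragments reaches DName, PName.
PName → Room lies within R2.
Every dependency is enforceable on the fragments, so the decomposition is dependency-preserving.

none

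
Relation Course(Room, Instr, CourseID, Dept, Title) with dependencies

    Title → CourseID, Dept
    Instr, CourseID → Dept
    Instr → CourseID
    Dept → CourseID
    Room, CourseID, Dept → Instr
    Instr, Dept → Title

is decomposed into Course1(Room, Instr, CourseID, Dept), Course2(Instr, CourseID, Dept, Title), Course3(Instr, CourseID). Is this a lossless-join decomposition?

Yes

Chase test. Columns are Room, Instr, CourseID, Dept, Title; row i has aⱼ where attribute j ∈ Coursei, else bᵢⱼ.
Initial tableau (one row per fragment):
  row 1: a1 a2 a3 a4 b15
  row 2: b21 a2 a3 a4 a5
  row 3: b31 a2 a3 b34 b35
Rows 1 and 3 agree on Instr, CourseID; apply Instr, CourseID→Dept and equate their Dept entries.
Rows 1 and 2 agree on Instr, Dept; apply Instr, Dept→Title and equate their Title entries.
Rows 1 and 3 agree on Instr, Dept; apply Instr, Dept→Title and equate their Title entries.
Row 1 is now all distinguished symbols — the join is lossless.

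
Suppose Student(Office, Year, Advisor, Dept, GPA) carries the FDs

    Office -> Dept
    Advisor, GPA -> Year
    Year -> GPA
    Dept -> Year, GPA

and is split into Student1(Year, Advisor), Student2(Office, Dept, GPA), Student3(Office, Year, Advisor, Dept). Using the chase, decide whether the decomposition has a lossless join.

Chase test. Columns are Office, Year, Advisor, Dept, GPA; row i has aⱼ where attribute j ∈ Studenti, else bᵢⱼ.
Initial tableau (one row per fragment):
  row 1: b11 a2 a3 b14 b15
  row 2: a1 b22 b23 a4 a5
  row 3: a1 a2 a3 a4 b35
Rows 1 and 3 agree on Year; apply Year→GPA and equate their GPA entries.
Rows 2 and 3 agree on Dept; apply Dept→Year, GPA and equate their Year, GPA entries.
Row 3 is now all distinguished symbols — the join is lossless.

Yes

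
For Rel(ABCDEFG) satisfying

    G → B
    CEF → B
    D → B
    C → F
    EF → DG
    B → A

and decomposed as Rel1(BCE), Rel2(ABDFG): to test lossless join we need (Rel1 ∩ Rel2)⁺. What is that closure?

Rel1 ∩ Rel2 = {B}.
B → A applies, adding A
Closure: {AB}.

AB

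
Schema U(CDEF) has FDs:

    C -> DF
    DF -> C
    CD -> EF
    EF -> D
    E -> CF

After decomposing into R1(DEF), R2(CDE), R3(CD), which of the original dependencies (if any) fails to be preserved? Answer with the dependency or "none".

none

C → DF: restricted closure across fragments reaches DF.
DF → C: restricted closure across fragments reaches C.
CD → EF: restricted closure across fragments reaches EF.
EF → D lies within R1.
E → CF: restricted closure across fragments reaches CF.
Every dependency is enforceable on the fragments, so the decomposition is dependency-preserving.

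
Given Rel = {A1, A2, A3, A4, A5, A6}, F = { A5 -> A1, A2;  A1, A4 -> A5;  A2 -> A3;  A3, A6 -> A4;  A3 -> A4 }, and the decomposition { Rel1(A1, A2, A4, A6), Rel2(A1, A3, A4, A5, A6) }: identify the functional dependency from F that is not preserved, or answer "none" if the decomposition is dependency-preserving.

Check A2 → A3: no single fragment contains all of {A2, A3}, and the restricted closure of {A2} across the fragments never reaches {A3}.
A5 → A1, A2 is preserved.
A1, A4 → A5 is preserved.
A3, A6 → A4 is preserved.
A3 → A4 is preserved.

A2 -> A3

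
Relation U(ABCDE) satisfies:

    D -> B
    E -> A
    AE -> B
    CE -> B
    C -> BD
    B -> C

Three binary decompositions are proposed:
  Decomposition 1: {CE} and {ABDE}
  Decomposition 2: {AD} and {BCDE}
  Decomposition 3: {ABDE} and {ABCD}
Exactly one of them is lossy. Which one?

Decomposition 1: common = {E}, closure = {ABCDE} → lossless.
Decomposition 2: common = {D}, closure = {BCD} → lossy.
Decomposition 3: common = {ABD}, closure = {ABCD} → lossless.

Decomposition 2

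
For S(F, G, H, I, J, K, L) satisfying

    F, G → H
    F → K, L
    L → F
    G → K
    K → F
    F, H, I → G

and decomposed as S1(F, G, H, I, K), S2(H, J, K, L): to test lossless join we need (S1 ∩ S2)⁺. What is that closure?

F, H, K, L

S1 ∩ S2 = {H, K}.
K → F applies, adding F
F → K, L applies, adding L
Closure: {F, H, K, L}.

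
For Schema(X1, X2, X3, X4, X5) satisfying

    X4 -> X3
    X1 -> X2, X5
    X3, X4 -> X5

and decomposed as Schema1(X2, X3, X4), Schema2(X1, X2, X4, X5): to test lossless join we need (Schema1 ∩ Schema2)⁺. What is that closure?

Schema1 ∩ Schema2 = {X2, X4}.
X4 → X3 applies, adding X3
X3, X4 → X5 applies, adding X5
Closure: {X2, X3, X4, X5}.

X2, X3, X4, X5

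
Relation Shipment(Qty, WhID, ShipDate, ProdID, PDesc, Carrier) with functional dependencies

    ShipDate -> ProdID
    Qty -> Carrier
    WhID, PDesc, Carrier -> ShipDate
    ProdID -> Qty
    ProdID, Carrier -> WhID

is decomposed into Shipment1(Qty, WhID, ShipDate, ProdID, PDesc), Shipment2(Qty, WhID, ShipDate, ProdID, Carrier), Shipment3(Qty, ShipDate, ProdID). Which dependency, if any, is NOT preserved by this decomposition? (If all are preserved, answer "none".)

WhID, PDesc, Carrier -> ShipDate

Check WhID, PDesc, Carrier → ShipDate: no single fragment contains all of {WhID, ShipDate, PDesc, Carrier}, and the restricted closure of {WhID, PDesc, Carrier} across the fragments never reaches {ShipDate}.
ShipDate → ProdID is preserved.
Qty → Carrier is preserved.
ProdID → Qty is preserved.
ProdID, Carrier → WhID is preserved.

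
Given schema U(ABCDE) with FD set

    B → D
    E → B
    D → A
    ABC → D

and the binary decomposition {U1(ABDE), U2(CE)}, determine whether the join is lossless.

Common attributes: U1 ∩ U2 = {E}.
Closure of {E}: E → B applies, adding B; B → D applies, adding D; D → A applies, adding A. So (E)⁺ = {ABDE}.
This closure contains every attribute of U1, so U1 ∩ U2 → U1. The join is lossless.

Yes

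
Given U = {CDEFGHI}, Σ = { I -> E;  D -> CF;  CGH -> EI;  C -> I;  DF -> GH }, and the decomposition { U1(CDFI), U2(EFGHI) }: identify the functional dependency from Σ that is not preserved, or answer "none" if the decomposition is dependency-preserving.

DF -> GH

Check DF → GH: no single fragment contains all of {DFGH}, and the restricted closure of {DF} across the fragments never reaches {GH}.
I → E is preserved.
D → CF is preserved.
CGH → EI is preserved.
C → I is preserved.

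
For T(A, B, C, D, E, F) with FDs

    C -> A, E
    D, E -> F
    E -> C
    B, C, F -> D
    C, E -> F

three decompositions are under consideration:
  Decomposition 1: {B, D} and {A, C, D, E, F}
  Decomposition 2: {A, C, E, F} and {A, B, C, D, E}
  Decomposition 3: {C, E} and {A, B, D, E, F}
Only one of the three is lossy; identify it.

Decomposition 1: common = {D}, closure = {D} → lossy.
Decomposition 2: common = {A, C, E}, closure = {A, C, E, F} → lossless.
Decomposition 3: common = {E}, closure = {A, C, E, F} → lossless.

Decomposition 1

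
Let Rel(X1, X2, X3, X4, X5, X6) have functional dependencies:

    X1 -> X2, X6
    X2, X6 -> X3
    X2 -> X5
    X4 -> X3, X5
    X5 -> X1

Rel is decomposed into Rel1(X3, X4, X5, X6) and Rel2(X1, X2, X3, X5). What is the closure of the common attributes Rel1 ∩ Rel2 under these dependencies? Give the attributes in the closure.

X1, X2, X3, X5, X6

Rel1 ∩ Rel2 = {X3, X5}.
X5 → X1 applies, adding X1
X1 → X2, X6 applies, adding X2, X6
Closure: {X1, X2, X3, X5, X6}.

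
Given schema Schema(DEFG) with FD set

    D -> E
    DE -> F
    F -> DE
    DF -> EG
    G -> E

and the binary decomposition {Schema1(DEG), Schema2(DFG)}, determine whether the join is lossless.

Common attributes: Schema1 ∩ Schema2 = {DG}.
Closure of {DG}: D → E applies, adding E; DE → F applies, adding F. So (DG)⁺ = {DEFG}.
This closure contains every attribute of Schema1, so Schema1 ∩ Schema2 → Schema1. The join is lossless.

Yes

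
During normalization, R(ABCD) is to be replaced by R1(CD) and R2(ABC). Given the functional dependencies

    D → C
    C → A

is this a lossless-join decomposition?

Common attributes: R1 ∩ R2 = {C}.
Closure of {C}: C → A applies, adding A. So (C)⁺ = {AC}.
The closure contains neither all of R1 = {CD} nor all of R2 = {ABC}, so the common attributes are not a superkey of either fragment. The join is lossy.

No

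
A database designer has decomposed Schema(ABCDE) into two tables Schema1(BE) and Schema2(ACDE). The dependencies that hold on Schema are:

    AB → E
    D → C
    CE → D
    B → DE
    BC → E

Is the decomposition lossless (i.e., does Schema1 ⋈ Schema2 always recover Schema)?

No

Common attributes: Schema1 ∩ Schema2 = {E}.
No dependency enlarges {E}, so (E)⁺ = {E}.
The closure contains neither all of Schema1 = {BE} nor all of Schema2 = {ACDE}, so the common attributes are not a superkey of either fragment. The join is lossy.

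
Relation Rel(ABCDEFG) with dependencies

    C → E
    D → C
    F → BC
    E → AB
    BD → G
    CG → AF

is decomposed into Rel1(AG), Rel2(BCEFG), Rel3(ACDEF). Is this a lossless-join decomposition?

No

Chase test. Columns are ABCDEFG; row i has aⱼ where attribute j ∈ Reli, else bᵢⱼ.
Initial tableau (one row per fragment):
  row 1: a1 b12 b13 b14 b15 b16 a7
  row 2: b21 a2 a3 b24 a5 a6 a7
  row 3: a1 b32 a3 a4 a5 a6 b37
Rows 2 and 3 agree on F; apply F→BC and equate their BC entries.
Rows 2 and 3 agree on E; apply E→AB and equate their AB entries.
No row becomes fully distinguished — the join is lossy.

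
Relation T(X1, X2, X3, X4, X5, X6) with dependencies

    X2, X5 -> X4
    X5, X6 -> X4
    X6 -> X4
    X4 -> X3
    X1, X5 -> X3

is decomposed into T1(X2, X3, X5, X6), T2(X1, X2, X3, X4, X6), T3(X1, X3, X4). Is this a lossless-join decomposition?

No

Chase test. Columns are X1, X2, X3, X4, X5, X6; row i has aⱼ where attribute j ∈ Ti, else bᵢⱼ.
Initial tableau (one row per fragment):
  row 1: b11 a2 a3 b14 a5 a6
  row 2: a1 a2 a3 a4 b25 a6
  row 3: a1 b32 a3 a4 b35 b36
Rows 1 and 2 agree on X6; apply X6→X4 and equate their X4 entries.
No row becomes fully distinguished — the join is lossy.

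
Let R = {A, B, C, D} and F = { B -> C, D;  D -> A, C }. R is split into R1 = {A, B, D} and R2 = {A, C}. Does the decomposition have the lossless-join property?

No

Common attributes: R1 ∩ R2 = {A}.
No dependency enlarges {A}, so (A)⁺ = {A}.
The closure contains neither all of R1 = {A, B, D} nor all of R2 = {A, C}, so the common attributes are not a superkey of either fragment. The join is lossy.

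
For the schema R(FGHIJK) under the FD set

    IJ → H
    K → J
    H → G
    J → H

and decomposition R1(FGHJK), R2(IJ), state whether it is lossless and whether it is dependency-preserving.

lossy but dependency-preserving

Lossless test: (J)⁺ = {GHJ}, which is a superkey of neither fragment — lossy.
Dependency preservation: IJ → H is not contained in any single fragment, but the restricted closure of its left-hand side across the fragments still reaches the right-hand side; the remaining FDs each lie inside some fragment. All dependencies are preserved.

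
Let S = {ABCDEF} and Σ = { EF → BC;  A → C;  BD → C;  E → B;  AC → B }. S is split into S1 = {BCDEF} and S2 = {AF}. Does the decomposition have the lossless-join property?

No

Common attributes: S1 ∩ S2 = {F}.
No dependency enlarges {F}, so (F)⁺ = {F}.
The closure contains neither all of S1 = {BCDEF} nor all of S2 = {AF}, so the common attributes are not a superkey of either fragment. The join is lossy.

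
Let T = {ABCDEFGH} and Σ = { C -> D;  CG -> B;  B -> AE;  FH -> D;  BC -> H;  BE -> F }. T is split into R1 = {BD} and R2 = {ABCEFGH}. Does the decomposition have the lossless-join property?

Common attributes: R1 ∩ R2 = {B}.
Closure of {B}: B → AE applies, adding AE; BE → F applies, adding F. So (B)⁺ = {ABEF}.
The closure contains neither all of R1 = {BD} nor all of R2 = {ABCEFGH}, so the common attributes are not a superkey of either fragment. The join is lossy.

No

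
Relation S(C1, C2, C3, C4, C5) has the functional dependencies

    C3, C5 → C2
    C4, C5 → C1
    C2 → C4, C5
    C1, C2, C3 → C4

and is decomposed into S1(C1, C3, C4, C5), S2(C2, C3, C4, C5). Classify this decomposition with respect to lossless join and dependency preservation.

lossless and dependency-preserving

Lossless test: (C3, C4, C5)⁺ = {C1, C2, C3, C4, C5}, which contains all of one fragment — lossless.
Dependency preservation: C1, C2, C3 → C4 is not contained in any single fragment, but the restricted closure of its left-hand side across the fragments still reaches the right-hand side; the remaining FDs each lie inside some fragment. All dependencies are preserved.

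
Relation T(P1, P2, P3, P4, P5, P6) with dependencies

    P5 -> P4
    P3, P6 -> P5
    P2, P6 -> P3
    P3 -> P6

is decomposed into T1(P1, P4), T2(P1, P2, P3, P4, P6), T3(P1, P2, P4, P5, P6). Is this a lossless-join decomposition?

Chase test. Columns are P1, P2, P3, P4, P5, P6; row i has aⱼ where attribute j ∈ Ti, else bᵢⱼ.
Initial tableau (one row per fragment):
  row 1: a1 b12 b13 a4 b15 b16
  row 2: a1 a2 a3 a4 b25 a6
  row 3: a1 a2 b33 a4 a5 a6
Rows 2 and 3 agree on P2, P6; apply P2, P6→P3 and equate their P3 entries.
Rows 2 and 3 agree on P3, P6; apply P3, P6→P5 and equate their P5 entries.
Row 2 is now all distinguished symbols — the join is lossless.

Yes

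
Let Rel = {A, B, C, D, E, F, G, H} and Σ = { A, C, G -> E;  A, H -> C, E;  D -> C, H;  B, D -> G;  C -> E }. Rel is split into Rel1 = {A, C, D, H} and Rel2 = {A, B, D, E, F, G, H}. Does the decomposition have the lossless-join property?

Common attributes: Rel1 ∩ Rel2 = {A, D, H}.
Closure of {A, D, H}: A, H → C, E applies, adding C, E. So (A, D, H)⁺ = {A, C, D, E, H}.
This closure contains every attribute of Rel1, so Rel1 ∩ Rel2 → Rel1. The join is lossless.

Yes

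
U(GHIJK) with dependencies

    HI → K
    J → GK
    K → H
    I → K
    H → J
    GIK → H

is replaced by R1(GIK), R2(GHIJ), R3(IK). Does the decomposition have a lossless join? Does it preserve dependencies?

lossless but not dependency-preserving

Lossless test (chase): Rows 1 and 3 agree on K; apply K→H and equate their H entries. Rows 1 and 2 agree on I; apply I→K and equate their K entries. Rows 1 and 3 agree on H; apply H→J and equate their J entries. Rows 1 and 2 agree on GIK; apply GIK→H and equate their H entries. Rows 1 and 3 agree on J; apply J→GK and equate their GK entries. Rows 1 and 2 agree on H; apply H→J and equate their J entries. Row 1 is now all distinguished symbols — the join is lossless.
Dependency preservation: the restricted closure of {J} across the fragments never reaches {GK}, so J → GK cannot be enforced without a join — not preserved.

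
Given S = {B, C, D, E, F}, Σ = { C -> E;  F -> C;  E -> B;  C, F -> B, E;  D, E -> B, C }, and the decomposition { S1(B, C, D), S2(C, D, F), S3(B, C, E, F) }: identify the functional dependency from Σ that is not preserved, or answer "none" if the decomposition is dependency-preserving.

Check D, E → B, C: no single fragment contains all of {B, C, D, E}, and the restricted closure of {D, E} across the fragments never reaches {B, C}.
C → E is preserved.
F → C is preserved.
E → B is preserved.
C, F → B, E is preserved.

D, E -> B, C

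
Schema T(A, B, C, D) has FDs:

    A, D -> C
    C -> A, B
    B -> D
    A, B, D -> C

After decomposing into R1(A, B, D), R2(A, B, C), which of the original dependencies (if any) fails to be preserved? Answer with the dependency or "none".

none

A, D → C: restricted closure across fragments reaches C.
C → A, B lies within R2.
B → D lies within R1.
A, B, D → C: restricted closure across fragments reaches C.
Every dependency is enforceable on the fragments, so the decomposition is dependency-preserving.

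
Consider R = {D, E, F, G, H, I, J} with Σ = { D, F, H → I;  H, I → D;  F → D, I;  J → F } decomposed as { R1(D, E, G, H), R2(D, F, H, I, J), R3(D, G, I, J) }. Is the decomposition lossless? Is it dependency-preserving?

Lossless test (chase): Rows 2 and 3 agree on J; apply J→F and equate their F entries. No row becomes fully distinguished — the join is lossy.
Dependency preservation: every FD's attributes lie within a single fragment, so each can be enforced locally — preserved.

lossy but dependency-preserving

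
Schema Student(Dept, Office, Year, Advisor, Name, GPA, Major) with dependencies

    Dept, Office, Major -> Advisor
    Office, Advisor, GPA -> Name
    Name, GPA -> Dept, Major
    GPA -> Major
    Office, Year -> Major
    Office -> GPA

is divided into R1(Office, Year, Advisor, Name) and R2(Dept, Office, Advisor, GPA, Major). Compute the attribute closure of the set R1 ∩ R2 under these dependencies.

R1 ∩ R2 = {Office, Advisor}.
Office → GPA applies, adding GPA
Office, Advisor, GPA → Name applies, adding Name
Name, GPA → Dept, Major applies, adding Dept, Major
Closure: {Dept, Office, Advisor, Name, GPA, Major}.

Dept, Office, Advisor, Name, GPA, Major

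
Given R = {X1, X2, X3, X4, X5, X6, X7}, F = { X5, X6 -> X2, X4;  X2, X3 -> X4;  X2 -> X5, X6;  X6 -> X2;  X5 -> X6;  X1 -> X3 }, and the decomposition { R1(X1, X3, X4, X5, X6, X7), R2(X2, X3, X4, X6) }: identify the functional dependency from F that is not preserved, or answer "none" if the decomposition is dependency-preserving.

none

X5, X6 → X2, X4: restricted closure across fragments reaches X2, X4.
X2, X3 → X4 lies within R2.
X2 → X5, X6: restricted closure across fragments reaches X5, X6.
X6 → X2 lies within R2.
X5 → X6 lies within R1.
X1 → X3 lies within R1.
Every dependency is enforceable on the fragments, so the decomposition is dependency-preserving.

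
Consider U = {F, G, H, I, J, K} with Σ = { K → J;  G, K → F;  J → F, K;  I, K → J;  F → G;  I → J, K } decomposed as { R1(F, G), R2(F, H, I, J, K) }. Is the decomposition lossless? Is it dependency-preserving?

lossless and dependency-preserving

Lossless test: (F)⁺ = {F, G}, which contains all of one fragment — lossless.
Dependency preservation: G, K → F is not contained in any single fragment, but the restricted closure of its left-hand side across the fragments still reaches the right-hand side; the remaining FDs each lie inside some fragment. All dependencies are preserved.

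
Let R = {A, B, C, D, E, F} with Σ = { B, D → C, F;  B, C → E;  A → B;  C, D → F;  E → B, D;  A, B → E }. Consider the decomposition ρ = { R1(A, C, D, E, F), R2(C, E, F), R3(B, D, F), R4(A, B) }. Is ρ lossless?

Yes

Chase test. Columns are A, B, C, D, E, F; row i has aⱼ where attribute j ∈ Ri, else bᵢⱼ.
Initial tableau (one row per fragment):
  row 1: a1 b12 a3 a4 a5 a6
  row 2: b21 b22 a3 b24 a5 a6
  row 3: b31 a2 b33 a4 b35 a6
  row 4: a1 a2 b43 b44 b45 b46
Rows 1 and 4 agree on A; apply A→B and equate their B entries.
Rows 1 and 2 agree on E; apply E→B, D and equate their B, D entries.
Rows 1 and 4 agree on A, B; apply A, B→E and equate their E entries.
Rows 1 and 3 agree on B, D; apply B, D→C, F and equate their C, F entries.
Rows 1 and 3 agree on B, C; apply B, C→E and equate their E entries.
Rows 1 and 4 agree on E; apply E→B, D and equate their B, D entries.
Rows 1 and 4 agree on B, D; apply B, D→C, F and equate their C, F entries.
Row 1 is now all distinguished symbols — the join is lossless.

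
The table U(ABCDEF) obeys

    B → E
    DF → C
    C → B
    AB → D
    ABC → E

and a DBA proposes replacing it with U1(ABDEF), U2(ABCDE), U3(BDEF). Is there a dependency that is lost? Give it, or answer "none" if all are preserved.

DF → C

Check DF → C: no single fragment contains all of {CDF}, and the restricted closure of {DF} across the fragments never reaches {C}.
B → E is preserved.
C → B is preserved.
AB → D is preserved.
ABC → E is preserved.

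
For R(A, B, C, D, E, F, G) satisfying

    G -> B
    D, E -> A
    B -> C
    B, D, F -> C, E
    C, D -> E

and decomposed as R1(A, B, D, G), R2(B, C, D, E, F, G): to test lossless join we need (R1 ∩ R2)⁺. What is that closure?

A, B, C, D, E, G

R1 ∩ R2 = {B, D, G}.
B → C applies, adding C
C, D → E applies, adding E
D, E → A applies, adding A
Closure: {A, B, C, D, E, G}.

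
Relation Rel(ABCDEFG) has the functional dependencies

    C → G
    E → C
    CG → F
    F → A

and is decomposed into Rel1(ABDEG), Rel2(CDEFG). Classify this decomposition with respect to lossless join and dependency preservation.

lossless but not dependency-preserving

Lossless test: (DEG)⁺ = {ACDEFG}, which contains all of one fragment — lossless.
Dependency preservation: the restricted closure of {F} across the fragments never reaches {A}, so F → A cannot be enforced without a join — not preserved.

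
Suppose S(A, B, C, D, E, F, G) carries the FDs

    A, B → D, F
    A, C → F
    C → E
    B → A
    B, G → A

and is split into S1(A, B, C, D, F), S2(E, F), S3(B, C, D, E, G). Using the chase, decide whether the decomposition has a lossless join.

Chase test. Columns are A, B, C, D, E, F, G; row i has aⱼ where attribute j ∈ Si, else bᵢⱼ.
Initial tableau (one row per fragment):
  row 1: a1 a2 a3 a4 b15 a6 b17
  row 2: b21 b22 b23 b24 a5 a6 b27
  row 3: b31 a2 a3 a4 a5 b36 a7
Rows 1 and 3 agree on C; apply C→E and equate their E entries.
Rows 1 and 3 agree on B; apply B→A and equate their A entries.
Rows 1 and 3 agree on A, B; apply A, B→D, F and equate their D, F entries.
Row 3 is now all distinguished symbols — the join is lossless.

Yes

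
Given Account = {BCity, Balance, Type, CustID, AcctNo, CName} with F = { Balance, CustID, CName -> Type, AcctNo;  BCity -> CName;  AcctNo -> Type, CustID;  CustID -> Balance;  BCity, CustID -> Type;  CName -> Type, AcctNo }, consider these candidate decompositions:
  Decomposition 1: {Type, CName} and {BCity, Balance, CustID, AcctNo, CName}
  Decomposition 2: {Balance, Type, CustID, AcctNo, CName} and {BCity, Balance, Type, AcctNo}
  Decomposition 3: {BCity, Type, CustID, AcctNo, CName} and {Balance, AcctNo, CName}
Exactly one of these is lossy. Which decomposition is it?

Decomposition 1: common = {CName}, closure = {Balance, Type, CustID, AcctNo, CName} → lossless.
Decomposition 2: common = {Balance, Type, AcctNo}, closure = {Balance, Type, CustID, AcctNo} → lossy.
Decomposition 3: common = {AcctNo, CName}, closure = {Balance, Type, CustID, AcctNo, CName} → lossless.

Decomposition 2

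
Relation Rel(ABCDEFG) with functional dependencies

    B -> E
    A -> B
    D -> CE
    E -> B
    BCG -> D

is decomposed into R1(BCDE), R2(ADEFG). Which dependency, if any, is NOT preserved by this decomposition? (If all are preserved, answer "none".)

Check BCG → D: no single fragment contains all of {BCDG}, and the restricted closure of {BCG} across the fragments never reaches {D}.
B → E is preserved.
A → B is preserved.
D → CE is preserved.
E → B is preserved.

BCG -> D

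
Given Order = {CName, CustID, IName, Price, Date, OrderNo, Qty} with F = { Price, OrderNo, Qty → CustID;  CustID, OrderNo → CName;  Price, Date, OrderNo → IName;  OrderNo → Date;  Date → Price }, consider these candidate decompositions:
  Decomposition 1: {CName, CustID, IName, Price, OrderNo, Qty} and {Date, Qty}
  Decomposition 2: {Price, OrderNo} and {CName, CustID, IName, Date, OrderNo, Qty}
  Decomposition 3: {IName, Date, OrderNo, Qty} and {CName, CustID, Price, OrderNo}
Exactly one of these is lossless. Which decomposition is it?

Decomposition 2

Decomposition 1: common = {Qty}, closure = {Qty} → lossy.
Decomposition 2: common = {OrderNo}, closure = {IName, Price, Date, OrderNo} → lossless.
Decomposition 3: common = {OrderNo}, closure = {IName, Price, Date, OrderNo} → lossy.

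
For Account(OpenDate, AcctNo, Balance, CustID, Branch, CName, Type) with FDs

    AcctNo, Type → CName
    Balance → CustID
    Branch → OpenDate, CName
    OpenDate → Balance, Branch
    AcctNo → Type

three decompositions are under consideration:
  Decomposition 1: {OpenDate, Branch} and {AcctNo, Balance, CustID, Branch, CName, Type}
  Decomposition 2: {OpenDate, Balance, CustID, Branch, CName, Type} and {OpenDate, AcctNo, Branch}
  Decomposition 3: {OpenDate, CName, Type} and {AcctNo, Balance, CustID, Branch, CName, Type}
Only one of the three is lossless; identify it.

Decomposition 1: common = {Branch}, closure = {OpenDate, Balance, CustID, Branch, CName} → lossless.
Decomposition 2: common = {OpenDate, Branch}, closure = {OpenDate, Balance, CustID, Branch, CName} → lossy.
Decomposition 3: common = {CName, Type}, closure = {CName, Type} → lossy.

Decomposition 1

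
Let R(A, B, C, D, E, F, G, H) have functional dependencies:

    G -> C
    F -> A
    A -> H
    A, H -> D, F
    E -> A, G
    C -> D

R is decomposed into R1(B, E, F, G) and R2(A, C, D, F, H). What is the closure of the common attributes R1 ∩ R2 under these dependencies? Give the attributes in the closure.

A, D, F, H

R1 ∩ R2 = {F}.
F → A applies, adding A
A → H applies, adding H
A, H → D, F applies, adding D
Closure: {A, D, F, H}.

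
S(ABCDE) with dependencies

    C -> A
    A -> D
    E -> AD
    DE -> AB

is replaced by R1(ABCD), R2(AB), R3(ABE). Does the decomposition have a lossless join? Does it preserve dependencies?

Lossless test (chase): Rows 1 and 2 agree on A; apply A→D and equate their D entries. Rows 1 and 3 agree on A; apply A→D and equate their D entries. No row becomes fully distinguished — the join is lossy.
Dependency preservation: E → AD; DE → AB are not contained in any single fragment, but the restricted closure of each left-hand side across the fragments still reaches the right-hand side; the remaining FDs each lie inside some fragment. All dependencies are preserved.

lossy but dependency-preserving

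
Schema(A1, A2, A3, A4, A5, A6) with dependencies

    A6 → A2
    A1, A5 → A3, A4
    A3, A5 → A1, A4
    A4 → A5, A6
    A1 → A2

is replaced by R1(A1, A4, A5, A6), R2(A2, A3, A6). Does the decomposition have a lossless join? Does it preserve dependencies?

lossy and not dependency-preserving

Lossless test: (A6)⁺ = {A2, A6}, which is a superkey of neither fragment — lossy.
Dependency preservation: the restricted closure of {A1, A5} across the fragments never reaches {A3, A4}, so A1, A5 → A3, A4 cannot be enforced without a join — not preserved.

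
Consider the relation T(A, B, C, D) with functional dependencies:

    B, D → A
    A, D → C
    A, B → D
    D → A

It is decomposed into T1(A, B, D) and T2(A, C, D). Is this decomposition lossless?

Common attributes: T1 ∩ T2 = {A, D}.
Closure of {A, D}: A, D → C applies, adding C. So (A, D)⁺ = {A, C, D}.
This closure contains every attribute of T2, so T1 ∩ T2 → T2. The join is lossless.

Yes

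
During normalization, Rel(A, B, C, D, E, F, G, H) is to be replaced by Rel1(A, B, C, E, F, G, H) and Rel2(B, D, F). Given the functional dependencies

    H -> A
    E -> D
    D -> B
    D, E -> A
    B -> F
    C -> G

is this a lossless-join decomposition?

No

Common attributes: Rel1 ∩ Rel2 = {B, F}.
No dependency enlarges {B, F}, so (B, F)⁺ = {B, F}.
The closure contains neither all of Rel1 = {A, B, C, E, F, G, H} nor all of Rel2 = {B, D, F}, so the common attributes are not a superkey of either fragment. The join is lossy.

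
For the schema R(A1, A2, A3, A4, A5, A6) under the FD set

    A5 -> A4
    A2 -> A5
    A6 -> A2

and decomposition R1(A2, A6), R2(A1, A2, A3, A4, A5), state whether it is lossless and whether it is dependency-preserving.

lossy but dependency-preserving

Lossless test: (A2)⁺ = {A2, A4, A5}, which is a superkey of neither fragment — lossy.
Dependency preservation: every FD's attributes lie within a single fragment, so each can be enforced locally — preserved.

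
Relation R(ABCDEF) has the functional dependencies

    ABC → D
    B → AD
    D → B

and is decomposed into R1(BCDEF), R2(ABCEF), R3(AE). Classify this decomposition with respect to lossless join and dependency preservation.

lossless and dependency-preserving

Lossless test (chase): Rows 1 and 2 agree on B; apply B→AD and equate their AD entries. Row 1 is now all distinguished symbols — the join is lossless.
Dependency preservation: ABC → D; B → AD are not contained in any single fragment, but the restricted closure of each left-hand side across the fragments still reaches the right-hand side; the remaining FDs each lie inside some fragment. All dependencies are preserved.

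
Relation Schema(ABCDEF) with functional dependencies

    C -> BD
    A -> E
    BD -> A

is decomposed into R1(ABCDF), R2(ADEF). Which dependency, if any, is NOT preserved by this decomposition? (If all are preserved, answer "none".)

none

C → BD lies within R1.
A → E lies within R2.
BD → A lies within R1.
Every dependency is enforceable on the fragments, so the decomposition is dependency-preserving.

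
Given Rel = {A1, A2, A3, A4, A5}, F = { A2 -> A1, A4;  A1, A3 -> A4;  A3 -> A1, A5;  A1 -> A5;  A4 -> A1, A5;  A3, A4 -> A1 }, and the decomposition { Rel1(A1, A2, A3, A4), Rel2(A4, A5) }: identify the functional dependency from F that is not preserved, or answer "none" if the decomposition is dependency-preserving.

Check A1 → A5: no single fragment contains all of {A1, A5}, and the restricted closure of {A1} across the fragments never reaches {A5}.
A2 → A1, A4 is preserved.
A1, A3 → A4 is preserved.
A3 → A1, A5 is preserved.
A4 → A1, A5 is preserved.
A3, A4 → A1 is preserved.

A1 -> A5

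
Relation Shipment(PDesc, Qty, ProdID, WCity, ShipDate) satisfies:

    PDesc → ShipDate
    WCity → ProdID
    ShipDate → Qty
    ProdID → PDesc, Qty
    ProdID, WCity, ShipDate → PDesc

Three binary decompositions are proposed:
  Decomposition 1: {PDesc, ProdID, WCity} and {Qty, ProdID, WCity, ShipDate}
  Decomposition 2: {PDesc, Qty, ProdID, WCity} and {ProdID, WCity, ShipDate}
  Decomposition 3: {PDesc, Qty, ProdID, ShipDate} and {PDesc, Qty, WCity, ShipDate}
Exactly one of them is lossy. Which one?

Decomposition 3

Decomposition 1: common = {ProdID, WCity}, closure = {PDesc, Qty, ProdID, WCity, ShipDate} → lossless.
Decomposition 2: common = {ProdID, WCity}, closure = {PDesc, Qty, ProdID, WCity, ShipDate} → lossless.
Decomposition 3: common = {PDesc, Qty, ShipDate}, closure = {PDesc, Qty, ShipDate} → lossy.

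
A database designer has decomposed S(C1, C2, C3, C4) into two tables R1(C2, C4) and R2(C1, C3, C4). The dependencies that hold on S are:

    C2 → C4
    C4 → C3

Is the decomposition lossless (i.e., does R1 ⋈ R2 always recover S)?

No

Common attributes: R1 ∩ R2 = {C4}.
Closure of {C4}: C4 → C3 applies, adding C3. So (C4)⁺ = {C3, C4}.
The closure contains neither all of R1 = {C2, C4} nor all of R2 = {C1, C3, C4}, so the common attributes are not a superkey of either fragment. The join is lossy.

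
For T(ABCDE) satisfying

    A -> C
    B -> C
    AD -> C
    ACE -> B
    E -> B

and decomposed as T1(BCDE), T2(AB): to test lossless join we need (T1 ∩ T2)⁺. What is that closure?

BC

T1 ∩ T2 = {B}.
B → C applies, adding C
Closure: {BC}.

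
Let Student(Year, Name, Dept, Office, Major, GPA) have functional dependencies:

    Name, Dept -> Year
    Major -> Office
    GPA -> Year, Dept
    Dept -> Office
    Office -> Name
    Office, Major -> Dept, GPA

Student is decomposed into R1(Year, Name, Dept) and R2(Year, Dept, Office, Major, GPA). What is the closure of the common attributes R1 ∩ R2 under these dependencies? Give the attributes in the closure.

R1 ∩ R2 = {Year, Dept}.
Dept → Office applies, adding Office
Office → Name applies, adding Name
Closure: {Year, Name, Dept, Office}.

Year, Name, Dept, Office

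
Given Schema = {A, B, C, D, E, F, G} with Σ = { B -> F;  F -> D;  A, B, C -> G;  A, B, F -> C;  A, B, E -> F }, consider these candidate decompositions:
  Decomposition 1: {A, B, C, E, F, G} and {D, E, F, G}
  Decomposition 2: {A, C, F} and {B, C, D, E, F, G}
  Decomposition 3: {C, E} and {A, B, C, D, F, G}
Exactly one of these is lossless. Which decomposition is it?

Decomposition 1: common = {E, F, G}, closure = {D, E, F, G} → lossless.
Decomposition 2: common = {C, F}, closure = {C, D, F} → lossy.
Decomposition 3: common = {C}, closure = {C} → lossy.

Decomposition 1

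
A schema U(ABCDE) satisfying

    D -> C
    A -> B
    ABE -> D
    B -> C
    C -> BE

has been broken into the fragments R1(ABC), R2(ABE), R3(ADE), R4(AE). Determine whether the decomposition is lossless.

Chase test. Columns are ABCDE; row i has aⱼ where attribute j ∈ Ri, else bᵢⱼ.
Initial tableau (one row per fragment):
  row 1: a1 a2 a3 b14 b15
  row 2: a1 a2 b23 b24 a5
  row 3: a1 b32 b33 a4 a5
  row 4: a1 b42 b43 b44 a5
Rows 1 and 3 agree on A; apply A→B and equate their B entries.
Rows 1 and 4 agree on A; apply A→B and equate their B entries.
Rows 2 and 3 agree on ABE; apply ABE→D and equate their D entries.
Rows 2 and 4 agree on ABE; apply ABE→D and equate their D entries.
Rows 1 and 2 agree on B; apply B→C and equate their C entries.
Rows 1 and 3 agree on B; apply B→C and equate their C entries.
Rows 1 and 4 agree on B; apply B→C and equate their C entries.
Rows 1 and 2 agree on C; apply C→BE and equate their BE entries.
Rows 1 and 2 agree on ABE; apply ABE→D and equate their D entries.
Row 1 is now all distinguished symbols — the join is lossless.

Yes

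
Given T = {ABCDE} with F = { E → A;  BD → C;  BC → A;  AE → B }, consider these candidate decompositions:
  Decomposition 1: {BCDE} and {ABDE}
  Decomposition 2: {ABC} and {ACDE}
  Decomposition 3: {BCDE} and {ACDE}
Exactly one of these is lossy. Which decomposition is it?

Decomposition 2

Decomposition 1: common = {BDE}, closure = {ABCDE} → lossless.
Decomposition 2: common = {AC}, closure = {AC} → lossy.
Decomposition 3: common = {CDE}, closure = {ABCDE} → lossless.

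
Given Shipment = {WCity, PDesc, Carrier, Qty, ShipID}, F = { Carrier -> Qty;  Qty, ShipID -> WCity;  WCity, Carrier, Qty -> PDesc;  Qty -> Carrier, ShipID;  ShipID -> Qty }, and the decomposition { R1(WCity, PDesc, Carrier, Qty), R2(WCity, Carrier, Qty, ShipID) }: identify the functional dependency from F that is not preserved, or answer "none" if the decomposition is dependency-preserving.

Carrier → Qty lies within R1.
Qty, ShipID → WCity lies within R2.
WCity, Carrier, Qty → PDesc lies within R1.
Qty → Carrier, ShipID lies within R2.
ShipID → Qty lies within R2.
Every dependency is enforceable on the fragments, so the decomposition is dependency-preserving.

none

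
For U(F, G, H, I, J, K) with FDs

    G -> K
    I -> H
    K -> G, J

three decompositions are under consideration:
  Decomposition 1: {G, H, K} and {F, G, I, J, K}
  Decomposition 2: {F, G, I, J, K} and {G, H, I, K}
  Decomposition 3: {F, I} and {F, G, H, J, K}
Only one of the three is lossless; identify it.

Decomposition 1: common = {G, K}, closure = {G, J, K} → lossy.
Decomposition 2: common = {G, I, K}, closure = {G, H, I, J, K} → lossless.
Decomposition 3: common = {F}, closure = {F} → lossy.

Decomposition 2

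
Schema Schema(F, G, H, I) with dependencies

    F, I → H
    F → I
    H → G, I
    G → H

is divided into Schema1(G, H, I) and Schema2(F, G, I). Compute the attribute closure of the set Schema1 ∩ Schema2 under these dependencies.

G, H, I

Schema1 ∩ Schema2 = {G, I}.
G → H applies, adding H
Closure: {G, H, I}.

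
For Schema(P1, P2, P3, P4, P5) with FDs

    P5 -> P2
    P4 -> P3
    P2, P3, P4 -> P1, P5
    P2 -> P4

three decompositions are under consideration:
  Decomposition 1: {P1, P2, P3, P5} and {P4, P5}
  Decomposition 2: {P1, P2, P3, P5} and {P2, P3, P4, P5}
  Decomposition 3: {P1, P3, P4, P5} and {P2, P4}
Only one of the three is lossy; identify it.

Decomposition 1: common = {P5}, closure = {P1, P2, P3, P4, P5} → lossless.
Decomposition 2: common = {P2, P3, P5}, closure = {P1, P2, P3, P4, P5} → lossless.
Decomposition 3: common = {P4}, closure = {P3, P4} → lossy.

Decomposition 3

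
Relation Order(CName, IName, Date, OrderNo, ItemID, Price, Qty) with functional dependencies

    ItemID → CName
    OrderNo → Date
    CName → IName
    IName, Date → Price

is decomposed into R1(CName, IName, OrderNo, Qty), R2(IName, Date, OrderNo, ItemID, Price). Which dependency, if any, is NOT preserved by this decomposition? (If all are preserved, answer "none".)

Check ItemID → CName: no single fragment contains all of {CName, ItemID}, and the restricted closure of {ItemID} across the fragments never reaches {CName}.
OrderNo → Date is preserved.
CName → IName is preserved.
IName, Date → Price is preserved.

ItemID → CName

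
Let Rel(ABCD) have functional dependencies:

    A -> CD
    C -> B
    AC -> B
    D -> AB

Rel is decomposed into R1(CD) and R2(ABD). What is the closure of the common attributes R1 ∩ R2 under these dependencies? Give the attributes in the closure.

ABCD

R1 ∩ R2 = {D}.
D → AB applies, adding AB
A → CD applies, adding C
Closure: {ABCD}.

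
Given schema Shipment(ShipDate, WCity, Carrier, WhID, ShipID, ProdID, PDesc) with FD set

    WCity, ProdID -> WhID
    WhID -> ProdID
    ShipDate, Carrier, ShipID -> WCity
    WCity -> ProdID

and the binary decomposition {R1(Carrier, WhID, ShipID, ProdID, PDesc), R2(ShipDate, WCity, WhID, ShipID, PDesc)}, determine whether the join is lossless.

No

Common attributes: R1 ∩ R2 = {WhID, ShipID, PDesc}.
Closure of {WhID, ShipID, PDesc}: WhID → ProdID applies, adding ProdID. So (WhID, ShipID, PDesc)⁺ = {WhID, ShipID, ProdID, PDesc}.
The closure contains neither all of R1 = {Carrier, WhID, ShipID, ProdID, PDesc} nor all of R2 = {ShipDate, WCity, WhID, ShipID, PDesc}, so the common attributes are not a superkey of either fragment. The join is lossy.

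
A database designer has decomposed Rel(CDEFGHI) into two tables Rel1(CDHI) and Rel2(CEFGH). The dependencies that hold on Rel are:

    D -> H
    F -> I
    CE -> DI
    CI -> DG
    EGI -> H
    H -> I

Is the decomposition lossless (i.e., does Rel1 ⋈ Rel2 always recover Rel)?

Common attributes: Rel1 ∩ Rel2 = {CH}.
Closure of {CH}: H → I applies, adding I; CI → DG applies, adding DG. So (CH)⁺ = {CDGHI}.
This closure contains every attribute of Rel1, so Rel1 ∩ Rel2 → Rel1. The join is lossless.

Yes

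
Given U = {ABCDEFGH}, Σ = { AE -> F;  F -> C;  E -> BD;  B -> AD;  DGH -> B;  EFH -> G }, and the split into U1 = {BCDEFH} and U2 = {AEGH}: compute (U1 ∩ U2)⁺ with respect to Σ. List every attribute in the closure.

U1 ∩ U2 = {EH}.
E → BD applies, adding BD
B → AD applies, adding A
AE → F applies, adding F
F → C applies, adding C
EFH → G applies, adding G
Closure: {ABCDEFGH}.

ABCDEFGH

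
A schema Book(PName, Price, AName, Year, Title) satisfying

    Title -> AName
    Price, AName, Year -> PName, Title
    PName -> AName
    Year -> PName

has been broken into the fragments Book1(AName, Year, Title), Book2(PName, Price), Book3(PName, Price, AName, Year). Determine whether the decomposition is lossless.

No

Chase test. Columns are PName, Price, AName, Year, Title; row i has aⱼ where attribute j ∈ Booki, else bᵢⱼ.
Initial tableau (one row per fragment):
  row 1: b11 b12 a3 a4 a5
  row 2: a1 a2 b23 b24 b25
  row 3: a1 a2 a3 a4 b35
Rows 2 and 3 agree on PName; apply PName→AName and equate their AName entries.
Rows 1 and 3 agree on Year; apply Year→PName and equate their PName entries.
No row becomes fully distinguished — the join is lossy.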